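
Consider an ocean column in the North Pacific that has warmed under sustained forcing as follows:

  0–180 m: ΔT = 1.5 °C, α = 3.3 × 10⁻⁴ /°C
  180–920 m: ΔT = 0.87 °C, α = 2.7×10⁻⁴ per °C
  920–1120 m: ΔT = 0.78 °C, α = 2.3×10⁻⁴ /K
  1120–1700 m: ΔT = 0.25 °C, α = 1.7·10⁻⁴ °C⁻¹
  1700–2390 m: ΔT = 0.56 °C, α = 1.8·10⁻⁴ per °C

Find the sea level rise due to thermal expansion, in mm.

0–180 m: 180 × 3.3×10⁻⁴ × 1.5 = 0.08910 m
Layer 2: 740 × 2.7×10⁻⁴ × 0.87 = 0.173826 m
Layer 3: 200 × 0.78 × 2.3×10⁻⁴ = 0.03588 m
580 × 0.25 × 1.7×10⁻⁴ = 0.02465 m
Layer 5: 690 × 0.56 × 1.8×10⁻⁴ = 0.069552 m
Δh = 0.08910 + 0.173826 + 0.03588 + 0.02465 + 0.069552 = 0.393008 m ≈ 393 mm

Δh ≈ 393 mm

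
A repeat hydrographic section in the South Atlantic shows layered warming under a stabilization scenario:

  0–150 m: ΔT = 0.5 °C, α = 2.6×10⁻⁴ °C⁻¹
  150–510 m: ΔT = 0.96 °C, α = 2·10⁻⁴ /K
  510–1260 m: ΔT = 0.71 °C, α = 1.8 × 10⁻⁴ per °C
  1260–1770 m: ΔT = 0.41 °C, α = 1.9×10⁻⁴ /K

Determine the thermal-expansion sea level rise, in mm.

Δh = 224 mm

0–150 m: 0.5 × 2.6×10⁻⁴ × 150 = 0.01950 m
150–510 m: 360 × 2×10⁻⁴ × 0.96 = 0.06912 m
510–1260 m: 1.8×10⁻⁴ × 0.71 × 750 = 0.09585 m
Layer 4: 510 × 0.41 × 1.9×10⁻⁴ = 0.039729 m
Δh = 0.01950 + 0.06912 + 0.09585 + 0.039729 = 0.224199 m ≈ 224 mm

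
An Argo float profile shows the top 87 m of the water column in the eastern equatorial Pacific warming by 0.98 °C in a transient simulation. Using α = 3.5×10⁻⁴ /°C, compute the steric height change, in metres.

Δh = αΔT·H = 3.5×10⁻⁴ × 0.98 × 87 = 0.029841 m

0.0298 m of thermosteric rise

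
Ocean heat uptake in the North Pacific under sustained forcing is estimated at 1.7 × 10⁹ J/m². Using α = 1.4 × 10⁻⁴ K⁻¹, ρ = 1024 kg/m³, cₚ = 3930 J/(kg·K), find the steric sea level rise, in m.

Δh = 0.0591 m

Δh = αQ/(ρcₚ) = 1.4×10⁻⁴ × 1.7×10⁹ / (1024 × 3930) ≈ 0.05914 m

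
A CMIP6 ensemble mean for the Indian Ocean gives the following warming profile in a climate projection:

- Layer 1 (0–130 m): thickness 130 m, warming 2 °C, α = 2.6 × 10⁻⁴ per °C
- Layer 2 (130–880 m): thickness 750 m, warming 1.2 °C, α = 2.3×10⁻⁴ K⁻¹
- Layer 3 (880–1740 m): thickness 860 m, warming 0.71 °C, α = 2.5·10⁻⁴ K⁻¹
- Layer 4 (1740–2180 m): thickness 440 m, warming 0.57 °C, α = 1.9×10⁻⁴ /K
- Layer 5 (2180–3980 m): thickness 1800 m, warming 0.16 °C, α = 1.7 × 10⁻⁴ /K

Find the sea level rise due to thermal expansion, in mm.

Layer 1: 130 × 2.6×10⁻⁴ × 2 = 0.06760 m
Layer 2: 750 × 1.2 × 2.3×10⁻⁴ = 0.20700 m
Layer 3: 2.5×10⁻⁴ × 860 × 0.71 = 0.15265 m
0.57 × 440 × 1.9×10⁻⁴ = 0.047652 m
Layer 5: 0.16 × 1800 × 1.7×10⁻⁴ = 0.04896 m
Δh = 0.06760 + 0.20700 + 0.15265 + 0.047652 + 0.04896 = 0.523862 m ≈ 520 mm

520 mm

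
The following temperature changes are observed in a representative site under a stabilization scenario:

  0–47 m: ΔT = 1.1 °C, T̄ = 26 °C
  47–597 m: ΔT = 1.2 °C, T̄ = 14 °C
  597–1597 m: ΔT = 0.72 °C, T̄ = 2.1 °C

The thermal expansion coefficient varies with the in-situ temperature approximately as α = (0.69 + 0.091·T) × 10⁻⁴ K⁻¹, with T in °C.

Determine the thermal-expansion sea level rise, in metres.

Δh ≈ 0.21 m

Layer 1: α = (0.69 + 0.091×26)×10⁻⁴ = 3.056×10⁻⁴ K⁻¹
Layer 2: α = (0.69 + 0.091×14)×10⁻⁴ = 1.964×10⁻⁴ K⁻¹
Layer 3: α = (0.69 + 0.091×2.1)×10⁻⁴ = 0.8811×10⁻⁴ K⁻¹
Layer 1: 1.1 × 47 × 3.056×10⁻⁴ = 0.01579952 m
550 × 1.964×10⁻⁴ × 1.2 = 0.129624 m
597–1597 m: 1000 × 0.8811×10⁻⁴ × 0.72 = 0.0634392 m
Δh = 0.01579952 + 0.129624 + 0.0634392 = 0.20886272 m ≈ 0.21 m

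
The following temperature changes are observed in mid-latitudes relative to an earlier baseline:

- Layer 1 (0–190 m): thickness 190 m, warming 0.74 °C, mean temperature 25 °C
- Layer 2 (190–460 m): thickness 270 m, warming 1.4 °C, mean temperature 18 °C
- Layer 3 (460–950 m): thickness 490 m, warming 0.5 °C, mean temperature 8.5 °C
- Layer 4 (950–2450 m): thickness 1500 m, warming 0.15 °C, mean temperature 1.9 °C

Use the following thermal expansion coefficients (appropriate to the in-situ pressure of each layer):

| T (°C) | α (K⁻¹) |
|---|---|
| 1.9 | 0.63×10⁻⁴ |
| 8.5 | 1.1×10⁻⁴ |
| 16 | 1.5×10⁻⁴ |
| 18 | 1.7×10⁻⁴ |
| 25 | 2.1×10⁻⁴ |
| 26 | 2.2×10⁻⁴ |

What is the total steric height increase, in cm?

Layer 1 at 25 °C → α = 2.1×10⁻⁴ K⁻¹
Layer 2 at 18 °C → α = 1.7×10⁻⁴ K⁻¹
Layer 3 at 8.5 °C → α = 1.1×10⁻⁴ K⁻¹
Layer 4 at 1.9 °C → α = 0.63×10⁻⁴ K⁻¹
Layer 1: 2.1×10⁻⁴ × 0.74 × 190 = 0.029526 m
1.7×10⁻⁴ × 270 × 1.4 = 0.06426 m
1.1×10⁻⁴ × 0.5 × 490 = 0.02695 m
Layer 4: 0.15 × 0.63×10⁻⁴ × 1500 = 0.014175 m
Δh = 0.029526 + 0.06426 + 0.02695 + 0.014175 = 0.134911 m

Δh = 13.5 cm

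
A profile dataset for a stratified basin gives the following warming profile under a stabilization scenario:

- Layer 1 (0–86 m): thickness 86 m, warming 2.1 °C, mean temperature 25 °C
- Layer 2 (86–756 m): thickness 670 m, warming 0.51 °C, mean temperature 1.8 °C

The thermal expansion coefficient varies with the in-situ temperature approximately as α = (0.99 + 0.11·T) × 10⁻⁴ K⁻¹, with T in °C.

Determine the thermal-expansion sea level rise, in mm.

Layer 1: α = (0.99 + 0.11×25)×10⁻⁴ = 3.74×10⁻⁴ K⁻¹
Layer 2: α = (0.99 + 0.11×1.8)×10⁻⁴ = 1.188×10⁻⁴ K⁻¹
0–86 m: 2.1 × 3.74×10⁻⁴ × 86 = 0.0675444 m
Layer 2: 1.188×10⁻⁴ × 0.51 × 670 = 0.04059396 m
Δh = 0.0675444 + 0.04059396 = 0.10813836 m

108 mm of thermosteric rise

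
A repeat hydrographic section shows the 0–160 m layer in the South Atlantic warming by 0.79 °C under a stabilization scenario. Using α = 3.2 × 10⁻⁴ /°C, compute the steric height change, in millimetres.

Δh = 40.4 mm

Δh = αΔT·H = 3.2×10⁻⁴ × 0.79 × 160 = 0.040448 m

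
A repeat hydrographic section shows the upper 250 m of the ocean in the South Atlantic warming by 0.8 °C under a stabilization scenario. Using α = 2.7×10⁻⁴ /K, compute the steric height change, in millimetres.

Δh = αΔT·H = 2.7×10⁻⁴ × 0.8 × 250 = 0.05400 m

54 mm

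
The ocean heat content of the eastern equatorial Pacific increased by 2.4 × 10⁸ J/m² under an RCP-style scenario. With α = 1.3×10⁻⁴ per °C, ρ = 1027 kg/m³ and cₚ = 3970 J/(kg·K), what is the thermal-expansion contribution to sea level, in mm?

Δh = αQ/(ρcₚ) = 1.3×10⁻⁴ × 2.4×10⁸ / (1027 × 3970) ≈ 0.0076523 m

about 7.7 mm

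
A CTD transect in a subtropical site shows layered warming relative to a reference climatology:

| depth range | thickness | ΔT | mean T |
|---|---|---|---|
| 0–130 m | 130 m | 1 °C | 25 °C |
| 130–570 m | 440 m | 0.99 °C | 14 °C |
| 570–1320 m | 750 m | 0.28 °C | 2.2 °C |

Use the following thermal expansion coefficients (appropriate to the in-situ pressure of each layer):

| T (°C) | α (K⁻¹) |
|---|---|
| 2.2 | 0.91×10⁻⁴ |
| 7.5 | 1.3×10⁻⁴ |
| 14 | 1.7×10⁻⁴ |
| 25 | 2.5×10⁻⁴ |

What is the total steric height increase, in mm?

Δh ≈ 130 mm

Layer 1 at 25 °C → α = 2.5×10⁻⁴ K⁻¹
Layer 2 at 14 °C → α = 1.7×10⁻⁴ K⁻¹
Layer 3 at 2.2 °C → α = 0.91×10⁻⁴ K⁻¹
Layer 1: 130 × 2.5×10⁻⁴ × 1 = 0.03250 m
130–570 m: 440 × 0.99 × 1.7×10⁻⁴ = 0.074052 m
570–1320 m: 750 × 0.28 × 0.91×10⁻⁴ = 0.01911 m
Δh = 0.03250 + 0.074052 + 0.01911 = 0.125662 m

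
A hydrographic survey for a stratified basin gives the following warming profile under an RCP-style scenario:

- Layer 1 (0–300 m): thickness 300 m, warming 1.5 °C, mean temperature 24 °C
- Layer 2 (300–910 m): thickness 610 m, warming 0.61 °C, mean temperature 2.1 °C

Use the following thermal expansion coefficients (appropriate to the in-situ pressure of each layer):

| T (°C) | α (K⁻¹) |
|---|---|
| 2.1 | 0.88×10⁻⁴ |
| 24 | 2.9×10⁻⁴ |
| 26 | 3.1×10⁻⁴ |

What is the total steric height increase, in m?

Δh = 0.16 m

Layer 1 at 24 °C → α = 2.9×10⁻⁴ K⁻¹
Layer 2 at 2.1 °C → α = 0.88×10⁻⁴ K⁻¹
300 × 2.9×10⁻⁴ × 1.5 = 0.13050 m
300–910 m: 0.88×10⁻⁴ × 610 × 0.61 = 0.0327448 m
Δh = 0.13050 + 0.0327448 = 0.1632448 m ≈ 0.16 m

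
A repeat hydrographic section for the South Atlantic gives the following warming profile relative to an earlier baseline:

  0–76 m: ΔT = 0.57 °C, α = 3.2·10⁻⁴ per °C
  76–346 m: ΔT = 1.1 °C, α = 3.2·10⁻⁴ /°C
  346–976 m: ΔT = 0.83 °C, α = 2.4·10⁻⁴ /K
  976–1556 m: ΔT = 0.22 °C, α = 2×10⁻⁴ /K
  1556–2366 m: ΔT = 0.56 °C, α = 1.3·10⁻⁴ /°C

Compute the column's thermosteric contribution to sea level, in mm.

319 mm of thermosteric rise

0–76 m: 76 × 3.2×10⁻⁴ × 0.57 = 0.0138624 m
76–346 m: 3.2×10⁻⁴ × 1.1 × 270 = 0.09504 m
346–976 m: 2.4×10⁻⁴ × 630 × 0.83 = 0.125496 m
Layer 4: 0.22 × 2×10⁻⁴ × 580 = 0.02552 m
1556–2366 m: 810 × 1.3×10⁻⁴ × 0.56 = 0.058968 m
Δh = 0.0138624 + 0.09504 + 0.125496 + 0.02552 + 0.058968 = 0.3188864 m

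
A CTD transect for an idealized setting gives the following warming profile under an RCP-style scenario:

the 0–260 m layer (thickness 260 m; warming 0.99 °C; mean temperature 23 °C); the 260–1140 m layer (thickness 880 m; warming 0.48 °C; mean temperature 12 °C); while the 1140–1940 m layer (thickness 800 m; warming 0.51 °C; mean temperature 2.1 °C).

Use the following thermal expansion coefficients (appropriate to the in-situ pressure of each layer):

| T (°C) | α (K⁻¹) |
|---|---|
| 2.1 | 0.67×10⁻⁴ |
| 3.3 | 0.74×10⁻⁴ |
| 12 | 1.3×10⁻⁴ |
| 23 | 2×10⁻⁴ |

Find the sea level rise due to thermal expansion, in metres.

Layer 1 at 23 °C → α = 2×10⁻⁴ K⁻¹
Layer 2 at 12 °C → α = 1.3×10⁻⁴ K⁻¹
Layer 3 at 2.1 °C → α = 0.67×10⁻⁴ K⁻¹
Layer 1: 0.99 × 2×10⁻⁴ × 260 = 0.05148 m
0.48 × 880 × 1.3×10⁻⁴ = 0.054912 m
800 × 0.51 × 0.67×10⁻⁴ = 0.027336 m
Δh = 0.05148 + 0.054912 + 0.027336 = 0.133728 m ≈ 0.134 m

Δh = 0.134 m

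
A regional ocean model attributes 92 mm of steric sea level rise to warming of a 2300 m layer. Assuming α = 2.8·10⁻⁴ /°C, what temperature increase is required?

about 0.14 °C

ΔT = Δh/(αH) = 0.092 / (2.8×10⁻⁴ × 2300) ≈ 0.1429 °C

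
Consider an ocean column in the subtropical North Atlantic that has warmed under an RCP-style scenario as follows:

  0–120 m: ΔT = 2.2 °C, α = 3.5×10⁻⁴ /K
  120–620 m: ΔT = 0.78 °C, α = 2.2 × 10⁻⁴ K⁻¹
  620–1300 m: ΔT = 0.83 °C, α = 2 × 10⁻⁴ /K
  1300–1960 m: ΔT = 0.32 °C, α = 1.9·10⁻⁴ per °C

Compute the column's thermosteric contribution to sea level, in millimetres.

Layer 1: 2.2 × 120 × 3.5×10⁻⁴ = 0.09240 m
500 × 2.2×10⁻⁴ × 0.78 = 0.08580 m
680 × 0.83 × 2×10⁻⁴ = 0.11288 m
1300–1960 m: 0.32 × 1.9×10⁻⁴ × 660 = 0.040128 m
Δh = 0.09240 + 0.08580 + 0.11288 + 0.040128 = 0.331208 m

331 mm of thermosteric rise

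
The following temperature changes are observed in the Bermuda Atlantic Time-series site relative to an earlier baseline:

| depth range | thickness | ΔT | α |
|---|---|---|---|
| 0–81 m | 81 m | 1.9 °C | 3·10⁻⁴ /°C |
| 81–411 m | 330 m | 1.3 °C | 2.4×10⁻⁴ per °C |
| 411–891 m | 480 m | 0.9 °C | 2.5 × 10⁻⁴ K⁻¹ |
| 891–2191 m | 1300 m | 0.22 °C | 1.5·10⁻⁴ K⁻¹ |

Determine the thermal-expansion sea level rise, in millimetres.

300 mm of thermosteric rise

0–81 m: 3×10⁻⁴ × 1.9 × 81 = 0.04617 m
81–411 m: 330 × 2.4×10⁻⁴ × 1.3 = 0.10296 m
411–891 m: 480 × 2.5×10⁻⁴ × 0.9 = 0.10800 m
Layer 4: 0.22 × 1.5×10⁻⁴ × 1300 = 0.04290 m
Δh = 0.04617 + 0.10296 + 0.10800 + 0.04290 = 0.30003 m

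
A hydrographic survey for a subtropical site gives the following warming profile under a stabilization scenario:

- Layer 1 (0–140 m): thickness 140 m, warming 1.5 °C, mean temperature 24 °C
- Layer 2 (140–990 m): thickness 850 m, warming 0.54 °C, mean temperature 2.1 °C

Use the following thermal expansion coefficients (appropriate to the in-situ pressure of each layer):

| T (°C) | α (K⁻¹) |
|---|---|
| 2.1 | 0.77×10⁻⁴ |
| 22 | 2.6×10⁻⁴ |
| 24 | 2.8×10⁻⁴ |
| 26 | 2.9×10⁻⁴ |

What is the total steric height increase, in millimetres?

Layer 1 at 24 °C → α = 2.8×10⁻⁴ K⁻¹
Layer 2 at 2.1 °C → α = 0.77×10⁻⁴ K⁻¹
0–140 m: 2.8×10⁻⁴ × 1.5 × 140 = 0.05880 m
Layer 2: 0.77×10⁻⁴ × 0.54 × 850 = 0.035343 m
Δh = 0.05880 + 0.035343 = 0.094143 m

about 94 mm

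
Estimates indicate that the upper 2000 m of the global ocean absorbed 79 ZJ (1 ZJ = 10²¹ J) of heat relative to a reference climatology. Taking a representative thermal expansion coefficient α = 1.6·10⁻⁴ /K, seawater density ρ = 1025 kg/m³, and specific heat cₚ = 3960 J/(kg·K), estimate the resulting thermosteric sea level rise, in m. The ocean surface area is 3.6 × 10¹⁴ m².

Per unit area: Q = 79×10²¹ / (3.6×10¹⁴) ≈ 2.194×10⁸ J/m²
Δh = αQ/(ρcₚ) = 1.6×10⁻⁴ × 2.194×10⁸ / (1025 × 3960) ≈ 0.0086484 m

Δh = 0.00865 m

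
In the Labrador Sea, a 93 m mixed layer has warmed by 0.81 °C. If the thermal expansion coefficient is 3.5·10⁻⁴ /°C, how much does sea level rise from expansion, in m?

Δh = αΔT·H = 3.5×10⁻⁴ × 0.81 × 93 = 0.0263655 m

0.0264 m of thermosteric rise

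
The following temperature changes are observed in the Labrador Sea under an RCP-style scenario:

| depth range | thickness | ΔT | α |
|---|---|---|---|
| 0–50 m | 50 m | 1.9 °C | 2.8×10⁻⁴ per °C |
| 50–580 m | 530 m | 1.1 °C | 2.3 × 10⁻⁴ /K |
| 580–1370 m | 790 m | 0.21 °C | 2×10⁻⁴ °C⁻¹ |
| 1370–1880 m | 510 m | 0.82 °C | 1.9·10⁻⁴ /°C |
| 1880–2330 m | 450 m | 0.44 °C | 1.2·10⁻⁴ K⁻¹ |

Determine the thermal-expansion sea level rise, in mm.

Layer 1: 2.8×10⁻⁴ × 50 × 1.9 = 0.02660 m
50–580 m: 1.1 × 530 × 2.3×10⁻⁴ = 0.13409 m
2×10⁻⁴ × 0.21 × 790 = 0.03318 m
1370–1880 m: 510 × 0.82 × 1.9×10⁻⁴ = 0.079458 m
1880–2330 m: 1.2×10⁻⁴ × 0.44 × 450 = 0.02376 m
Δh = 0.02660 + 0.13409 + 0.03318 + 0.079458 + 0.02376 = 0.297088 m ≈ 297 mm

about 297 mm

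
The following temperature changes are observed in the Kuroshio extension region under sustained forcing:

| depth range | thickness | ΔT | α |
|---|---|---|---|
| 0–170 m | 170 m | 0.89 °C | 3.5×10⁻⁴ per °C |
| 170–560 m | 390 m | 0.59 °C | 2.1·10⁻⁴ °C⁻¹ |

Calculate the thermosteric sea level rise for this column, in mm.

Δh ≈ 100 mm

170 × 0.89 × 3.5×10⁻⁴ = 0.052955 m
2.1×10⁻⁴ × 390 × 0.59 = 0.048321 m
Δh = 0.052955 + 0.048321 = 0.101276 m ≈ 100 mm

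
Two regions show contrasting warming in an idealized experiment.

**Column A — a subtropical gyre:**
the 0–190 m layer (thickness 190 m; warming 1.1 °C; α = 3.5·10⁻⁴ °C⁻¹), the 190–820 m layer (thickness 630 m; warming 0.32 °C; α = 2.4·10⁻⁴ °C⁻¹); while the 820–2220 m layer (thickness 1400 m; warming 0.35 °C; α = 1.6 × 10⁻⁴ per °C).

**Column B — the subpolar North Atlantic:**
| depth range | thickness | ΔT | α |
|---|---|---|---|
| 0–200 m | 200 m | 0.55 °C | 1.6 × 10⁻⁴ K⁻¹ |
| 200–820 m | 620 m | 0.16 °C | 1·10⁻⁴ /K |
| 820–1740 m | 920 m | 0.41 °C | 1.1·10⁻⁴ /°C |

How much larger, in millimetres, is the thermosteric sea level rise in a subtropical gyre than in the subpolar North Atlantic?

A 0–190 m: 3.5×10⁻⁴ × 1.1 × 190 = 0.07315 m
A 190–820 m: 630 × 2.4×10⁻⁴ × 0.32 = 0.048384 m
A 820–2220 m: 1400 × 0.35 × 1.6×10⁻⁴ = 0.07840 m
A total: 0.199934 m
B 0.55 × 200 × 1.6×10⁻⁴ = 0.01760 m
B Layer 2: 1×10⁻⁴ × 0.16 × 620 = 0.00992 m
B 920 × 0.41 × 1.1×10⁻⁴ = 0.041492 m
B total: 0.069012 m
Difference: 0.199934 − 0.069012 = 0.130922 m

130 mm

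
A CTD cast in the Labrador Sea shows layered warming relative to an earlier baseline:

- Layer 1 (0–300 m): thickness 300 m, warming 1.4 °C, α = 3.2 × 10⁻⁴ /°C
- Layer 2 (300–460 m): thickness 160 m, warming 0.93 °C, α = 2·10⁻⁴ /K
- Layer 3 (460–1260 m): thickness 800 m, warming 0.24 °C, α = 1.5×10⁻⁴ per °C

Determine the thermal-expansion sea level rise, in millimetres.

300 × 3.2×10⁻⁴ × 1.4 = 0.13440 m
Layer 2: 160 × 0.93 × 2×10⁻⁴ = 0.02976 m
Layer 3: 800 × 0.24 × 1.5×10⁻⁴ = 0.02880 m
Δh = 0.13440 + 0.02976 + 0.02880 = 0.19296 m ≈ 193 mm

193 mm of thermosteric rise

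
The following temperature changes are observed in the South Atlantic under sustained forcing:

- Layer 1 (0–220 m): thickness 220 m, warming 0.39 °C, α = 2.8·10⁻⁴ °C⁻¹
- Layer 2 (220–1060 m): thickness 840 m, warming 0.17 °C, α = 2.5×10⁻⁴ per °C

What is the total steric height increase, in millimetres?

Δh = 59.7 mm

Layer 1: 2.8×10⁻⁴ × 0.39 × 220 = 0.024024 m
Layer 2: 2.5×10⁻⁴ × 0.17 × 840 = 0.03570 m
Δh = 0.024024 + 0.03570 = 0.059724 m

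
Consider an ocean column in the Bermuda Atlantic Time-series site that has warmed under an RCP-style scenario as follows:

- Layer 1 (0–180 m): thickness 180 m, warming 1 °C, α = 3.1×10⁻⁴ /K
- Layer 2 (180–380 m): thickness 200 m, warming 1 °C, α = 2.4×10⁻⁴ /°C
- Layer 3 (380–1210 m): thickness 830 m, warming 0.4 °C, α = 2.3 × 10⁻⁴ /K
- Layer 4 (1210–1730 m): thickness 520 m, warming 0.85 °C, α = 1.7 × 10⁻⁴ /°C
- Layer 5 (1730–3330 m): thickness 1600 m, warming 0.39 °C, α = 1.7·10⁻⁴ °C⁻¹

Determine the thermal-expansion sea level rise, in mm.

1 × 180 × 3.1×10⁻⁴ = 0.05580 m
Layer 2: 1 × 200 × 2.4×10⁻⁴ = 0.04800 m
2.3×10⁻⁴ × 0.4 × 830 = 0.07636 m
Layer 4: 1.7×10⁻⁴ × 0.85 × 520 = 0.07514 m
Layer 5: 1.7×10⁻⁴ × 1600 × 0.39 = 0.10608 m
Δh = 0.05580 + 0.04800 + 0.07636 + 0.07514 + 0.10608 = 0.36138 m

Δh = 360 mm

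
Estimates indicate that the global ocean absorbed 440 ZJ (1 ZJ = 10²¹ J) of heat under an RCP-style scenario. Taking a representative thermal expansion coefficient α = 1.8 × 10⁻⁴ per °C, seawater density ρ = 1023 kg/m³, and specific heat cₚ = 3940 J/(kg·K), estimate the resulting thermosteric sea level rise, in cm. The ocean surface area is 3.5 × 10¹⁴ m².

Per unit area: Q = 440×10²¹ / (3.5×10¹⁴) ≈ 1.257×10⁹ J/m²
Δh = αQ/(ρcₚ) = 1.8×10⁻⁴ × 1.257×10⁹ / (1023 × 3940) ≈ 0.056135 m

Δh = 5.61 cm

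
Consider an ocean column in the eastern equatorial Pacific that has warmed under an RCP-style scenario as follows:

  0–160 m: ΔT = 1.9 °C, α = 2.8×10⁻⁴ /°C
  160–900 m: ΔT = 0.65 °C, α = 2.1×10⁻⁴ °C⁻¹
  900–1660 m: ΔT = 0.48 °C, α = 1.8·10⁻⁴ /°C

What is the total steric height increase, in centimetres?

0–160 m: 1.9 × 160 × 2.8×10⁻⁴ = 0.08512 m
160–900 m: 740 × 0.65 × 2.1×10⁻⁴ = 0.10101 m
Layer 3: 1.8×10⁻⁴ × 760 × 0.48 = 0.065664 m
Δh = 0.08512 + 0.10101 + 0.065664 = 0.251794 m ≈ 25.2 cm

Δh = 25.2 cm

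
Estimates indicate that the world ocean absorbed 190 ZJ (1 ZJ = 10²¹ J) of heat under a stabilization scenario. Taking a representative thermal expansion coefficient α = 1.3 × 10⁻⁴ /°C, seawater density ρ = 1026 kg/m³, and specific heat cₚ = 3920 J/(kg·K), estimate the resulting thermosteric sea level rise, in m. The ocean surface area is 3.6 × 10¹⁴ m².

Per unit area: Q = 190×10²¹ / (3.6×10¹⁴) ≈ 5.278×10⁸ J/m²
Δh = αQ/(ρcₚ) = 1.3×10⁻⁴ × 5.278×10⁸ / (1026 × 3920) ≈ 0.01706 m

about 0.0171 m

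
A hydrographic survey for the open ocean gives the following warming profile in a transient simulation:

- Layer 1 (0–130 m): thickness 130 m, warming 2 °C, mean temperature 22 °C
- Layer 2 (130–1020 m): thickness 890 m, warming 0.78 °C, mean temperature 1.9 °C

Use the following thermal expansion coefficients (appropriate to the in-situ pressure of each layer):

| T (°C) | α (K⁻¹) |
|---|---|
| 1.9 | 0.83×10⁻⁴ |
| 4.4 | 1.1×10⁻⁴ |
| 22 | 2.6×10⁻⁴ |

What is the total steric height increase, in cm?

Layer 1 at 22 °C → α = 2.6×10⁻⁴ K⁻¹
Layer 2 at 1.9 °C → α = 0.83×10⁻⁴ K⁻¹
130 × 2.6×10⁻⁴ × 2 = 0.06760 m
Layer 2: 890 × 0.78 × 0.83×10⁻⁴ = 0.0576186 m
Δh = 0.06760 + 0.0576186 = 0.1252186 m ≈ 12.5 cm

12.5 cm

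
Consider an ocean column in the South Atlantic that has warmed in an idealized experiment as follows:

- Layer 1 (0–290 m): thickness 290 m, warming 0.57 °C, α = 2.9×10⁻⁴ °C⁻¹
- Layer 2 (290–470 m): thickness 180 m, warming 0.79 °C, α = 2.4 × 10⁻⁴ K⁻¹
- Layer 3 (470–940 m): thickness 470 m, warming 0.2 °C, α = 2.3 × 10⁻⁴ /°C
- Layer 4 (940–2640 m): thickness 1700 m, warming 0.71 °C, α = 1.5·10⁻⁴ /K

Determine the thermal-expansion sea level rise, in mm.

280 mm

290 × 2.9×10⁻⁴ × 0.57 = 0.047937 m
Layer 2: 180 × 0.79 × 2.4×10⁻⁴ = 0.034128 m
2.3×10⁻⁴ × 470 × 0.2 = 0.02162 m
Layer 4: 1700 × 0.71 × 1.5×10⁻⁴ = 0.18105 m
Δh = 0.047937 + 0.034128 + 0.02162 + 0.18105 = 0.284735 m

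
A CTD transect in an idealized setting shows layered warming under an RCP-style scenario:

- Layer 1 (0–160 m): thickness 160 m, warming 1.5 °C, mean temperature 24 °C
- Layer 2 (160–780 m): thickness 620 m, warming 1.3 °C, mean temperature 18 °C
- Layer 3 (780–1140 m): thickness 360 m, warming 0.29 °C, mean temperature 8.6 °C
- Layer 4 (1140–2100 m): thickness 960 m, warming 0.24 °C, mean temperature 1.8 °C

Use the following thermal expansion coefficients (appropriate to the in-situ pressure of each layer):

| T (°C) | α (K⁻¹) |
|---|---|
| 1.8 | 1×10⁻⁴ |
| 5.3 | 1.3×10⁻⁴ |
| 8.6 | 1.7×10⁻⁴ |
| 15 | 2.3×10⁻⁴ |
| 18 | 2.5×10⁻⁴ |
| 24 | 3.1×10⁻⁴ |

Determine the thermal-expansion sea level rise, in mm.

Layer 1 at 24 °C → α = 3.1×10⁻⁴ K⁻¹
Layer 2 at 18 °C → α = 2.5×10⁻⁴ K⁻¹
Layer 3 at 8.6 °C → α = 1.7×10⁻⁴ K⁻¹
Layer 4 at 1.8 °C → α = 1×10⁻⁴ K⁻¹
0–160 m: 160 × 3.1×10⁻⁴ × 1.5 = 0.07440 m
Layer 2: 2.5×10⁻⁴ × 620 × 1.3 = 0.20150 m
780–1140 m: 1.7×10⁻⁴ × 0.29 × 360 = 0.017748 m
1140–2100 m: 0.24 × 1×10⁻⁴ × 960 = 0.02304 m
Δh = 0.07440 + 0.20150 + 0.017748 + 0.02304 = 0.316688 m ≈ 317 mm

about 317 mm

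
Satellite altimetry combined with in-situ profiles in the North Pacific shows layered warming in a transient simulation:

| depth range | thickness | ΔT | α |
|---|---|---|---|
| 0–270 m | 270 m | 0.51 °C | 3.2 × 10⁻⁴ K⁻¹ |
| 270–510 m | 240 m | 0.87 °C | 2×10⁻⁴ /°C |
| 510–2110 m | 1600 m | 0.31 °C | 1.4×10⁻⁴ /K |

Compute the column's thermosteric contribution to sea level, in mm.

155 mm

0–270 m: 270 × 3.2×10⁻⁴ × 0.51 = 0.044064 m
Layer 2: 2×10⁻⁴ × 240 × 0.87 = 0.04176 m
Layer 3: 1.4×10⁻⁴ × 1600 × 0.31 = 0.06944 m
Δh = 0.044064 + 0.04176 + 0.06944 = 0.155264 m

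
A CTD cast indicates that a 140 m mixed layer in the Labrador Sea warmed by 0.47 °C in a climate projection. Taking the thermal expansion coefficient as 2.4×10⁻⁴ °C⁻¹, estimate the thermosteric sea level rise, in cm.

Δh = 1.6 cm

Δh = αΔT·H = 2.4×10⁻⁴ × 0.47 × 140 = 0.015792 m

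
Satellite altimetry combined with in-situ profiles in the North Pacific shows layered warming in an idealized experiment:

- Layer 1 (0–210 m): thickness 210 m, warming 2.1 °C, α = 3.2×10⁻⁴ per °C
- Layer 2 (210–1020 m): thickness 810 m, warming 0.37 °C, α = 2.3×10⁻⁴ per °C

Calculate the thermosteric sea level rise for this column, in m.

about 0.210 m

0–210 m: 2.1 × 3.2×10⁻⁴ × 210 = 0.14112 m
810 × 0.37 × 2.3×10⁻⁴ = 0.068931 m
Δh = 0.14112 + 0.068931 = 0.210051 m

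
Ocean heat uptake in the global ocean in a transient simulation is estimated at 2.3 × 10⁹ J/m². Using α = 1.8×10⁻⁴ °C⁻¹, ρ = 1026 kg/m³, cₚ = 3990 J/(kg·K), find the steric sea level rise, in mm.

about 101 mm

Δh = αQ/(ρcₚ) = 1.8×10⁻⁴ × 2.3×10⁹ / (1026 × 3990) ≈ 0.10113 m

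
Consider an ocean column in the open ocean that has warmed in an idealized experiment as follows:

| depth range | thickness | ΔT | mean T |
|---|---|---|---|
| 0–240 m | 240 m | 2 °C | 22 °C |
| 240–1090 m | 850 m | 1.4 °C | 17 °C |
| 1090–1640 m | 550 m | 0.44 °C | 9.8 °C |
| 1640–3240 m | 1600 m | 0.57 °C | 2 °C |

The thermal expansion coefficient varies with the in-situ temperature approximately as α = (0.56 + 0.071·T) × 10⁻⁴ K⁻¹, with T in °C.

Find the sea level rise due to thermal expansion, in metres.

Δh = 0.41 m

Layer 1: α = (0.56 + 0.071×22)×10⁻⁴ = 2.122×10⁻⁴ K⁻¹
Layer 2: α = (0.56 + 0.071×17)×10⁻⁴ = 1.767×10⁻⁴ K⁻¹
Layer 3: α = (0.56 + 0.071×9.8)×10⁻⁴ = 1.2558×10⁻⁴ K⁻¹
Layer 4: α = (0.56 + 0.071×2)×10⁻⁴ = 0.702×10⁻⁴ K⁻¹
Layer 1: 2 × 240 × 2.122×10⁻⁴ = 0.101856 m
Layer 2: 1.4 × 1.767×10⁻⁴ × 850 = 0.210273 m
1090–1640 m: 550 × 1.2558×10⁻⁴ × 0.44 = 0.03039036 m
Layer 4: 0.57 × 0.702×10⁻⁴ × 1600 = 0.0640224 m
Δh = 0.101856 + 0.210273 + 0.03039036 + 0.0640224 = 0.40654176 m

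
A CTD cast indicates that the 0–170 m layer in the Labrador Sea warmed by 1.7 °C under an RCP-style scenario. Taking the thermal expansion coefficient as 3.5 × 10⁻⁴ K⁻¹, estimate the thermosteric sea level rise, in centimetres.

Δh = αΔT·H = 3.5×10⁻⁴ × 1.7 × 170 = 0.10115 m

10.1 cm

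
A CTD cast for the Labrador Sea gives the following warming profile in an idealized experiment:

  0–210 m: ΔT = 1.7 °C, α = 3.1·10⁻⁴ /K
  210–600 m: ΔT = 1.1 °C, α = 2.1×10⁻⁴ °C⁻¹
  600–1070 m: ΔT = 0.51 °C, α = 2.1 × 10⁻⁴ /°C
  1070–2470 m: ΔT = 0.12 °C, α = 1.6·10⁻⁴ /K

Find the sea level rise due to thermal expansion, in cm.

Δh ≈ 27.8 cm

Layer 1: 1.7 × 210 × 3.1×10⁻⁴ = 0.11067 m
210–600 m: 390 × 2.1×10⁻⁴ × 1.1 = 0.09009 m
Layer 3: 2.1×10⁻⁴ × 470 × 0.51 = 0.050337 m
1070–2470 m: 1.6×10⁻⁴ × 1400 × 0.12 = 0.02688 m
Δh = 0.11067 + 0.09009 + 0.050337 + 0.02688 = 0.277977 m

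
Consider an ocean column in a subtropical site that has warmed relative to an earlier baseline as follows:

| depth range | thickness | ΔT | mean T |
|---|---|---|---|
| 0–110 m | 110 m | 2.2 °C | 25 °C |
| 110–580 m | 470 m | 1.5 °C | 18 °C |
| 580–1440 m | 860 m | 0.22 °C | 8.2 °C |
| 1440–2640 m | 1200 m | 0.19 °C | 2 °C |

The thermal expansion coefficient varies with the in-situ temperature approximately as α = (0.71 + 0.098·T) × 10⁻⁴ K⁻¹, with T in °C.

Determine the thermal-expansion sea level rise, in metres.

Layer 1: α = (0.71 + 0.098×25)×10⁻⁴ = 3.16×10⁻⁴ K⁻¹
Layer 2: α = (0.71 + 0.098×18)×10⁻⁴ = 2.474×10⁻⁴ K⁻¹
Layer 3: α = (0.71 + 0.098×8.2)×10⁻⁴ = 1.5136×10⁻⁴ K⁻¹
Layer 4: α = (0.71 + 0.098×2)×10⁻⁴ = 0.906×10⁻⁴ K⁻¹
Layer 1: 110 × 3.16×10⁻⁴ × 2.2 = 0.076472 m
110–580 m: 470 × 2.474×10⁻⁴ × 1.5 = 0.174417 m
580–1440 m: 0.22 × 860 × 1.5136×10⁻⁴ = 0.028637312 m
1440–2640 m: 1200 × 0.19 × 0.906×10⁻⁴ = 0.0206568 m
Δh = 0.076472 + 0.174417 + 0.028637312 + 0.0206568 = 0.300183112 m ≈ 0.300 m

Δh = 0.300 m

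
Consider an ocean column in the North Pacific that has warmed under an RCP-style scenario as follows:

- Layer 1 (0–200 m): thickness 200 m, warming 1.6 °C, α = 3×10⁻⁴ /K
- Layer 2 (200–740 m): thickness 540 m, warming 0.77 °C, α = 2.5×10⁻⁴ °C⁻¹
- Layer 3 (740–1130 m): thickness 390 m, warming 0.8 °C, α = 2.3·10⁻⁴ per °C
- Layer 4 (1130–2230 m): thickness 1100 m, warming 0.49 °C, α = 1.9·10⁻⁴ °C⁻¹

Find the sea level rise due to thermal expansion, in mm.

Layer 1: 1.6 × 3×10⁻⁴ × 200 = 0.09600 m
200–740 m: 0.77 × 2.5×10⁻⁴ × 540 = 0.10395 m
740–1130 m: 0.8 × 2.3×10⁻⁴ × 390 = 0.07176 m
1130–2230 m: 1100 × 1.9×10⁻⁴ × 0.49 = 0.10241 m
Δh = 0.09600 + 0.10395 + 0.07176 + 0.10241 = 0.37412 m

374 mm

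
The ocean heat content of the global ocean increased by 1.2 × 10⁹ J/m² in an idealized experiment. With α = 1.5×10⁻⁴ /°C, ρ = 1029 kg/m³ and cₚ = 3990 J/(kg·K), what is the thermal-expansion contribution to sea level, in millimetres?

Δh = 44 mm

Δh = αQ/(ρcₚ) = 1.5×10⁻⁴ × 1.2×10⁹ / (1029 × 3990) ≈ 0.043841 m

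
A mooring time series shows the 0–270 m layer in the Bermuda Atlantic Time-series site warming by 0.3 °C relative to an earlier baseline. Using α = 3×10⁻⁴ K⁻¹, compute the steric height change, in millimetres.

Δh = αΔT·H = 3×10⁻⁴ × 0.3 × 270 = 0.02430 m

24.3 mm of thermosteric rise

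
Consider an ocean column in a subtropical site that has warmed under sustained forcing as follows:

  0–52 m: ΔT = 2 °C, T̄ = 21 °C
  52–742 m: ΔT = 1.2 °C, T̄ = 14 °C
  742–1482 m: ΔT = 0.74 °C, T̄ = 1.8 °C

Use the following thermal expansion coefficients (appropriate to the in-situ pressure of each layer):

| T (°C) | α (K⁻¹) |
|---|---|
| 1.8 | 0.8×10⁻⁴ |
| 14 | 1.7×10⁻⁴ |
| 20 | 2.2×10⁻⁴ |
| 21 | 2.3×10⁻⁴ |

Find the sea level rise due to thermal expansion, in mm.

Layer 1 at 21 °C → α = 2.3×10⁻⁴ K⁻¹
Layer 2 at 14 °C → α = 1.7×10⁻⁴ K⁻¹
Layer 3 at 1.8 °C → α = 0.8×10⁻⁴ K⁻¹
Layer 1: 52 × 2 × 2.3×10⁻⁴ = 0.02392 m
1.2 × 690 × 1.7×10⁻⁴ = 0.14076 m
0.74 × 0.8×10⁻⁴ × 740 = 0.043808 m
Δh = 0.02392 + 0.14076 + 0.043808 = 0.208488 m

210 mm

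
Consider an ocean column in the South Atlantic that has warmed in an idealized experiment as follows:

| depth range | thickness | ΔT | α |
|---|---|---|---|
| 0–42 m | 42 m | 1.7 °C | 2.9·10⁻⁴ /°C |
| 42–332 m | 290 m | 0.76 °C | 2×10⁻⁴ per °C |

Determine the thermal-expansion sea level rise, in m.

Δh = 0.0648 m

Layer 1: 2.9×10⁻⁴ × 42 × 1.7 = 0.020706 m
0.76 × 290 × 2×10⁻⁴ = 0.04408 m
Δh = 0.020706 + 0.04408 = 0.064786 m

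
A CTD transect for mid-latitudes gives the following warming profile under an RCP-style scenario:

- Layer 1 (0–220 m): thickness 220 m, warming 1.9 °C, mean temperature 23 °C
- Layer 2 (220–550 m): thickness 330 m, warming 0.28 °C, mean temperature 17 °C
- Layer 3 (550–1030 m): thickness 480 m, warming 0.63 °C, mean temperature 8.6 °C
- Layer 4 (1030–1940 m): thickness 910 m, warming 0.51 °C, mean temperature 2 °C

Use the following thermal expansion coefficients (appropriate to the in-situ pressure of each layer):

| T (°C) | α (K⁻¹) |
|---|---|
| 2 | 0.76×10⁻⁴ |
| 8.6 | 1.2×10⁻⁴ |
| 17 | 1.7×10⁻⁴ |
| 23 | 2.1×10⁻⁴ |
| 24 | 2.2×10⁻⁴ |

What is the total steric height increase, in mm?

Layer 1 at 23 °C → α = 2.1×10⁻⁴ K⁻¹
Layer 2 at 17 °C → α = 1.7×10⁻⁴ K⁻¹
Layer 3 at 8.6 °C → α = 1.2×10⁻⁴ K⁻¹
Layer 4 at 2 °C → α = 0.76×10⁻⁴ K⁻¹
0–220 m: 220 × 2.1×10⁻⁴ × 1.9 = 0.08778 m
Layer 2: 1.7×10⁻⁴ × 0.28 × 330 = 0.015708 m
1.2×10⁻⁴ × 480 × 0.63 = 0.036288 m
0.51 × 0.76×10⁻⁴ × 910 = 0.0352716 m
Δh = 0.08778 + 0.015708 + 0.036288 + 0.0352716 = 0.1750476 m

175 mm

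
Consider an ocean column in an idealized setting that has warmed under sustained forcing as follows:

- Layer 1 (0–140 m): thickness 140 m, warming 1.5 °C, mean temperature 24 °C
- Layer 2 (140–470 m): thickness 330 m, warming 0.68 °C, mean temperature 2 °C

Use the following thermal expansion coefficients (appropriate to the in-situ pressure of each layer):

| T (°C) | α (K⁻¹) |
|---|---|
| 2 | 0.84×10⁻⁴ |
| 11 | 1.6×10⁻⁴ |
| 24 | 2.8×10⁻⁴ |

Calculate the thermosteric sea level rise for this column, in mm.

Layer 1 at 24 °C → α = 2.8×10⁻⁴ K⁻¹
Layer 2 at 2 °C → α = 0.84×10⁻⁴ K⁻¹
140 × 2.8×10⁻⁴ × 1.5 = 0.05880 m
0.84×10⁻⁴ × 330 × 0.68 = 0.0188496 m
Δh = 0.05880 + 0.0188496 = 0.0776496 m

78 mm of thermosteric rise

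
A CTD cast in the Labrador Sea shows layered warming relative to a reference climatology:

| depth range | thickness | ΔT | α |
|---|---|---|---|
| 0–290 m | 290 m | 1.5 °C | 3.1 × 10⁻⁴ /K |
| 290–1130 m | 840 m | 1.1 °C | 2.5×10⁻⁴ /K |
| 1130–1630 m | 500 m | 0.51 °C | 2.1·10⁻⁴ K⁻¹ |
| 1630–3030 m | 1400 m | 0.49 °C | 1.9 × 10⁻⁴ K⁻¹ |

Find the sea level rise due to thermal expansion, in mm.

about 550 mm

3.1×10⁻⁴ × 290 × 1.5 = 0.13485 m
Layer 2: 1.1 × 840 × 2.5×10⁻⁴ = 0.23100 m
Layer 3: 500 × 0.51 × 2.1×10⁻⁴ = 0.05355 m
Layer 4: 0.49 × 1.9×10⁻⁴ × 1400 = 0.13034 m
Δh = 0.13485 + 0.23100 + 0.05355 + 0.13034 = 0.54974 m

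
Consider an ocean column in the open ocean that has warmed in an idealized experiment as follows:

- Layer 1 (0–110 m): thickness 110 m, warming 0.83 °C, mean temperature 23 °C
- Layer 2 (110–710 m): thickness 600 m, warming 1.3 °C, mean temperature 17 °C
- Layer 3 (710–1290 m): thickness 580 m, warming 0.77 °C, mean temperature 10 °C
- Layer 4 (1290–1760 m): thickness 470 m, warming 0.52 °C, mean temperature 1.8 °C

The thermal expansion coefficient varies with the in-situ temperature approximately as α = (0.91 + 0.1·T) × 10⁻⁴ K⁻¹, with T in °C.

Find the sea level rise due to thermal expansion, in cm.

about 34.5 cm

Layer 1: α = (0.91 + 0.1×23)×10⁻⁴ = 3.21×10⁻⁴ K⁻¹
Layer 2: α = (0.91 + 0.1×17)×10⁻⁴ = 2.61×10⁻⁴ K⁻¹
Layer 3: α = (0.91 + 0.1×10)×10⁻⁴ = 1.91×10⁻⁴ K⁻¹
Layer 4: α = (0.91 + 0.1×1.8)×10⁻⁴ = 1.09×10⁻⁴ K⁻¹
Layer 1: 3.21×10⁻⁴ × 0.83 × 110 = 0.0293073 m
110–710 m: 600 × 1.3 × 2.61×10⁻⁴ = 0.20358 m
710–1290 m: 1.91×10⁻⁴ × 0.77 × 580 = 0.0853006 m
470 × 1.09×10⁻⁴ × 0.52 = 0.0266396 m
Δh = 0.0293073 + 0.20358 + 0.0853006 + 0.0266396 = 0.3448275 m ≈ 34.5 cm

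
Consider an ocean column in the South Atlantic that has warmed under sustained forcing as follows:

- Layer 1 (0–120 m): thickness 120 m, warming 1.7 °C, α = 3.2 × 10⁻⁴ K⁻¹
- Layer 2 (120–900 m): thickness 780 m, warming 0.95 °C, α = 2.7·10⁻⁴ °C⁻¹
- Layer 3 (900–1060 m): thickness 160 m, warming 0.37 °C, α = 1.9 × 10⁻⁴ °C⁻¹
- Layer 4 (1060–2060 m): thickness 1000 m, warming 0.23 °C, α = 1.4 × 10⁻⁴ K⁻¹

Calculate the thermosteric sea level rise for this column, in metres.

0.309 m of thermosteric rise

Layer 1: 3.2×10⁻⁴ × 1.7 × 120 = 0.06528 m
120–900 m: 780 × 0.95 × 2.7×10⁻⁴ = 0.20007 m
0.37 × 160 × 1.9×10⁻⁴ = 0.011248 m
1060–2060 m: 1000 × 1.4×10⁻⁴ × 0.23 = 0.03220 m
Δh = 0.06528 + 0.20007 + 0.011248 + 0.03220 = 0.308798 m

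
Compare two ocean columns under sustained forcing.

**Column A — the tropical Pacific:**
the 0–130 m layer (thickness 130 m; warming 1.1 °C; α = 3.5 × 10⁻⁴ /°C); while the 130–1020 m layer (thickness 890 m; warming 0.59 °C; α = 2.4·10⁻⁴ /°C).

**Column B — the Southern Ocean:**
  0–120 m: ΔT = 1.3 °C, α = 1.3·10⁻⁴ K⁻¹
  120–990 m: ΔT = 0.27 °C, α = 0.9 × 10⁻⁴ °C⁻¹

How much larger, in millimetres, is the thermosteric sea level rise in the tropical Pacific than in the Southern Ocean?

130 mm

A 0–130 m: 1.1 × 3.5×10⁻⁴ × 130 = 0.05005 m
A 130–1020 m: 0.59 × 890 × 2.4×10⁻⁴ = 0.126024 m
A total: 0.176074 m
B Layer 1: 1.3 × 1.3×10⁻⁴ × 120 = 0.02028 m
B 120–990 m: 870 × 0.9×10⁻⁴ × 0.27 = 0.021141 m
B total: 0.041421 m
Difference: 0.176074 − 0.041421 = 0.134653 m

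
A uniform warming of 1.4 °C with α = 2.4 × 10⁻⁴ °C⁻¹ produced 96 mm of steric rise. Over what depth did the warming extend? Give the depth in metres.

H = Δh/(αΔT) = 0.096 / (2.4×10⁻⁴ × 1.4) ≈ 285.7 m

H ≈ 286 m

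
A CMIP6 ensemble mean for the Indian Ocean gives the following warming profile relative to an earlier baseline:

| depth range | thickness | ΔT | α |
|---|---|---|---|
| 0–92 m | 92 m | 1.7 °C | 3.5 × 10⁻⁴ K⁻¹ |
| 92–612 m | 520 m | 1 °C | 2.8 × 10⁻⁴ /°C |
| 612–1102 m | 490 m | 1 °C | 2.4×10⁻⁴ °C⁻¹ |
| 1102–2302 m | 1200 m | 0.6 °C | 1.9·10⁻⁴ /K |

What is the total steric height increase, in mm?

1.7 × 3.5×10⁻⁴ × 92 = 0.05474 m
Layer 2: 2.8×10⁻⁴ × 1 × 520 = 0.14560 m
612–1102 m: 490 × 2.4×10⁻⁴ × 1 = 0.11760 m
1102–2302 m: 1.9×10⁻⁴ × 0.6 × 1200 = 0.13680 m
Δh = 0.05474 + 0.14560 + 0.11760 + 0.13680 = 0.45474 m

455 mm of thermosteric rise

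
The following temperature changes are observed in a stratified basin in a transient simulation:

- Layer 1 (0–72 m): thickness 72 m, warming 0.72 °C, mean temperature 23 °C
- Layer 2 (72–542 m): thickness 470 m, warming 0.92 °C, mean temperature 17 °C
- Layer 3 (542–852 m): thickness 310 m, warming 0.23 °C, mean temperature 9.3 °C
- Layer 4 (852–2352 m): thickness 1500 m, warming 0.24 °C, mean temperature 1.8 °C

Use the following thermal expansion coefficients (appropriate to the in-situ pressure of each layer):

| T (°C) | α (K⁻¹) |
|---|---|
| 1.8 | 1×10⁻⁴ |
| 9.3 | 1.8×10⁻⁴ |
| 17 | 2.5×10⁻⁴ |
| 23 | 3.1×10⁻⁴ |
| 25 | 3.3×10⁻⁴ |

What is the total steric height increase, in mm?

Layer 1 at 23 °C → α = 3.1×10⁻⁴ K⁻¹
Layer 2 at 17 °C → α = 2.5×10⁻⁴ K⁻¹
Layer 3 at 9.3 °C → α = 1.8×10⁻⁴ K⁻¹
Layer 4 at 1.8 °C → α = 1×10⁻⁴ K⁻¹
Layer 1: 0.72 × 72 × 3.1×10⁻⁴ = 0.0160704 m
72–542 m: 470 × 2.5×10⁻⁴ × 0.92 = 0.10810 m
Layer 3: 0.23 × 1.8×10⁻⁴ × 310 = 0.012834 m
Layer 4: 1500 × 1×10⁻⁴ × 0.24 = 0.03600 m
Δh = 0.0160704 + 0.10810 + 0.012834 + 0.03600 = 0.1730044 m

about 170 mm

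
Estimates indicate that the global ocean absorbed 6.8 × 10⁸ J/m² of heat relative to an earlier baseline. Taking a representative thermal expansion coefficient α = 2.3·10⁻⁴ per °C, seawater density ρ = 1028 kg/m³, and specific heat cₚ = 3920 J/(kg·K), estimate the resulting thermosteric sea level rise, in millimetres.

Δh = αQ/(ρcₚ) = 2.3×10⁻⁴ × 6.8×10⁸ / (1028 × 3920) ≈ 0.038811 m

about 38.8 mm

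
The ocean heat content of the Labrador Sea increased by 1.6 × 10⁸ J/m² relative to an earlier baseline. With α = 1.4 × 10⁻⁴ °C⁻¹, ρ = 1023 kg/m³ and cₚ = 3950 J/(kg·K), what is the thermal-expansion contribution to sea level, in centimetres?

Δh = αQ/(ρcₚ) = 1.4×10⁻⁴ × 1.6×10⁸ / (1023 × 3950) ≈ 0.0055434 m

Δh = 0.55 cm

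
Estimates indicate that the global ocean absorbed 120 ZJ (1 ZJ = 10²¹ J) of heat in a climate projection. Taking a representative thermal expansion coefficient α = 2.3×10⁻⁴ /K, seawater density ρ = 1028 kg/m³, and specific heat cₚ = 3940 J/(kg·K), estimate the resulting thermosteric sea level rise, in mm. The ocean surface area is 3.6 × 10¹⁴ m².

Per unit area: Q = 120×10²¹ / (3.6×10¹⁴) ≈ 3.333×10⁸ J/m²
Δh = αQ/(ρcₚ) = 2.3×10⁻⁴ × 3.333×10⁸ / (1028 × 3940) ≈ 0.018927 m

18.9 mm of thermosteric rise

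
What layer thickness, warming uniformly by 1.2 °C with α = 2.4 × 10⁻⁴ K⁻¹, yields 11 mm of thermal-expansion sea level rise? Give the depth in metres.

H = Δh/(αΔT) = 0.011 / (2.4×10⁻⁴ × 1.2) ≈ 38.19 m

H ≈ 38.2 m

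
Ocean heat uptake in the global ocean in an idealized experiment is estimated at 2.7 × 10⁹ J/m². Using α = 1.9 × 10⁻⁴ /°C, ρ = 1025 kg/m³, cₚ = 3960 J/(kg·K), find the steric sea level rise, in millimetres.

126 mm of thermosteric rise

Δh = αQ/(ρcₚ) = 1.9×10⁻⁴ × 2.7×10⁹ / (1025 × 3960) ≈ 0.12639 m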